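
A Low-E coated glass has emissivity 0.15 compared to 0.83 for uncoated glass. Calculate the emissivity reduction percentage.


Percentage reduction = (1 - coated/uncoated) * 100
  Ratio = 0.15 / 0.83 = 0.1807
  Reduction = (1 - 0.1807) * 100 = 81.9%

81.9%


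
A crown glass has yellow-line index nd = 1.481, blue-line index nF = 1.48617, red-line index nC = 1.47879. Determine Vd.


Abbe number formula: Vd = (nd - 1) / (nF - nC)
  nd - 1 = 1.481 - 1 = 0.481
  nF - nC = 1.48617 - 1.47879 = 0.00738
  Vd = 0.481 / 0.00738 = 65.18

65.18


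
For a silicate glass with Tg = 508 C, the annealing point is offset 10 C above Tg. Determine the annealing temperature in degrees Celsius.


The annealing temperature is Tg plus the offset:
  T_anneal = 508 + 10 = 518 C

518 C


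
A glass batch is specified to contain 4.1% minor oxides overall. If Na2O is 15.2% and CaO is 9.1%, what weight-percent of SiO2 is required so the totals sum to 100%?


Known pieces sum to 100%:
  SiO2 = 100 - (others + Na2O + CaO)
  SiO2 = 100 - (4.1 + 15.2 + 9.1) = 71.6%

71.6%


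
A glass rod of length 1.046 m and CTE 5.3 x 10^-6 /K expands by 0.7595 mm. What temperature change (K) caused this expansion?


Rearrange dL = alpha * L0 * dT for dT:
  dT = dL / (alpha * L0)
  dL (m) = 0.7595 / 1000 = 0.0007595
  dT = 0.0007595 / ((5.3 x 10^-6) * 1.046) = 137.0 K

137.0 K


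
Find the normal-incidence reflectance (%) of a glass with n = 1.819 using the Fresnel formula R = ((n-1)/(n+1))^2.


Fresnel reflectance at normal incidence:
  R = ((n - 1)/(n + 1))^2
  (n - 1)/(n + 1) = (1.819 - 1)/(1.819 + 1) = 0.290529
  R = 0.290529^2 = 0.0844071
  R(%) = 0.0844071 * 100 = 8.441%

8.441%


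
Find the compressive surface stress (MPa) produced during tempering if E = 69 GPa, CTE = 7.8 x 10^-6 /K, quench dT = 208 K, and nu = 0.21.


Tempering stress: sigma = E * alpha * dT / (1 - nu)
  E (MPa) = 69 * 1000 = 69000
  Numerator = 69000 * (7.8 x 10^-6) * 208 = 111.9456
  Denominator = 1 - 0.21 = 0.79
  sigma = 111.9456 / 0.79 = 141.7 MPa

141.7 MPa


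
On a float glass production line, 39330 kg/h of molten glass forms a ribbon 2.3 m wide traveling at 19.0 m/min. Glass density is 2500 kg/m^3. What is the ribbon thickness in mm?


Ribbon cross-section from mass balance:
  Volume rate = throughput / density = 39330 / 2500 = 15.732 m^3/h
  thickness = volume rate / (speed * 60 * width), i.e.
  thickness = throughput / (60 * speed * width * density) * 1000
  thickness = 39330 / (60 * 19.0 * 2.3 * 2500) * 1000 = 6.0 mm

6.0 mm


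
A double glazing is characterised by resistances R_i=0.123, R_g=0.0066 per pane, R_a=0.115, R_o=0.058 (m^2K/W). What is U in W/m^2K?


Total thermal resistance (series):
  R_total = R_in + R_glass + R_air + R_glass + R_out
  R_total = 0.123 + 0.0066 + 0.115 + 0.0066 + 0.058 = 0.3092 m^2K/W
U-value = 1 / R_total = 1 / 0.3092 = 3.234 W/m^2K

3.234 W/m^2K


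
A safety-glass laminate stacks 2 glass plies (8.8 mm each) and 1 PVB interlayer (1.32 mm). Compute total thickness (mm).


Total thickness = glass contribution + PVB contribution
  Glass: 2 * 8.8 = 17.6 mm
  PVB: 1 * 1.32 = 1.32 mm
  Total = 17.6 + 1.32 = 18.92 mm

18.92 mm


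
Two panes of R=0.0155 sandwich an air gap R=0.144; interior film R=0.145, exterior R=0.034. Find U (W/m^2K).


Total thermal resistance (series):
  R_total = R_in + R_glass + R_air + R_glass + R_out
  R_total = 0.145 + 0.0155 + 0.144 + 0.0155 + 0.034 = 0.354 m^2K/W
U-value = 1 / R_total = 1 / 0.354 = 2.825 W/m^2K

2.825 W/m^2K


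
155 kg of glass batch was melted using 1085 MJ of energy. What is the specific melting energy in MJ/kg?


Rearrange E = m * s for s:
  s = E / m
  s = 1085 / 155 = 7.0 MJ/kg

7.0 MJ/kg


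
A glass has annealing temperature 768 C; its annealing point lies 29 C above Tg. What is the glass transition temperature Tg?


Rearrange T_anneal = Tg + offset for Tg:
  Tg = T_anneal - offset = 768 - 29 = 739 C

739 C


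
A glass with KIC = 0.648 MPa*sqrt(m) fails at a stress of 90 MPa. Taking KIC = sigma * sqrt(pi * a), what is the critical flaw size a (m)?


Rearrange KIC = sigma * sqrt(pi * a):
  sqrt(pi * a) = KIC / sigma
  sqrt(pi * a) = 0.648 / 90 = 0.0072
  a = (KIC / sigma)^2 / pi
  a = 0.0072^2 / pi = 0.0000165 m

0.0000165 m


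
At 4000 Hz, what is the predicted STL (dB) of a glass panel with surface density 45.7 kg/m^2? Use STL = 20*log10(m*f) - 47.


Mass law: STL = 20 * log10(m * f) - 47
  m * f = 45.7 * 4000 = 182800
  log10(182800) = 5.26198
  STL = 20 * 5.26198 - 47 = 105.2396 - 47 = 58.2 dB

58.2 dB


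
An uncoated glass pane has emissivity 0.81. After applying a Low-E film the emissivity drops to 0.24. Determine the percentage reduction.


Percentage reduction = (1 - coated/uncoated) * 100
  Ratio = 0.24 / 0.81 = 0.2963
  Reduction = (1 - 0.2963) * 100 = 70.4%

70.4%


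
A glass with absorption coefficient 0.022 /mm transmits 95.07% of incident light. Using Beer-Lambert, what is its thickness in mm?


Rearrange T = exp(-alpha * thickness):
  thickness = -ln(T) / alpha
  T = 95.07/100 = 0.9507
  ln(T) = -0.05056
  -ln(T) = 0.05056
  thickness = 0.05056 / 0.022 = 2.3 mm

2.3 mm


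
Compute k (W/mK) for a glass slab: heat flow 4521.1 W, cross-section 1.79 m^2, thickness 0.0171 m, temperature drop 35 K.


Fourier's law rearranged: k = Q * t / (A * dT)
  Numerator = 4521.1 * 0.0171 = 77.31081
  Denominator = 1.79 * 35 = 62.65
  k = 77.31081 / 62.65 = 1.234 W/mK

1.234 W/mK


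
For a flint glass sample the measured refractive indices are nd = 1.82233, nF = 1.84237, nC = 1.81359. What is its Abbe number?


Abbe number formula: Vd = (nd - 1) / (nF - nC)
  nd - 1 = 1.82233 - 1 = 0.82233
  nF - nC = 1.84237 - 1.81359 = 0.02878
  Vd = 0.82233 / 0.02878 = 28.57

28.57


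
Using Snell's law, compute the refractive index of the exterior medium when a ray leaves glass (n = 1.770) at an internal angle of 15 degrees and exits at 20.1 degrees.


Apply Snell's law: n1 * sin(theta1) = n2 * sin(theta2)
  n2 = n1 * sin(theta1) / sin(theta2)
  sin(15) = 0.258819
  sin(20.1) = 0.34366
  n2 = 1.770 * 0.258819 / 0.34366 = 1.333

1.333


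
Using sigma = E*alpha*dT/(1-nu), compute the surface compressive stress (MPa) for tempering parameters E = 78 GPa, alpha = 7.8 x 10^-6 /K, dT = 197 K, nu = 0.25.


Tempering stress: sigma = E * alpha * dT / (1 - nu)
  E (MPa) = 78 * 1000 = 78000
  Numerator = 78000 * (7.8 x 10^-6) * 197 = 119.8548
  Denominator = 1 - 0.25 = 0.75
  sigma = 119.8548 / 0.75 = 159.8 MPa

159.8 MPa


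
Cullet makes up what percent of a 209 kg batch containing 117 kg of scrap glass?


Cullet ratio = (cullet mass / total batch mass) * 100
  Ratio = 117 / 209 * 100 = 55.98%

55.98%


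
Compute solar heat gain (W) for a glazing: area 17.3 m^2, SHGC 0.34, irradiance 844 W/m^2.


Solar heat gain: Q = Area * SHGC * Irradiance
  Q = 17.3 * 0.34 * 844 = 4964.4 W

4964.4 W


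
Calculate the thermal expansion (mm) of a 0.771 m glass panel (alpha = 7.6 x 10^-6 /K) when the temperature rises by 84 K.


Thermal expansion formula: dL = alpha * L0 * dT
  dL = (7.6 x 10^-6) * 0.771 * 84 = 0.00049221 m
Convert to mm: 0.00049221 * 1000 = 0.4922 mm

0.4922 mm


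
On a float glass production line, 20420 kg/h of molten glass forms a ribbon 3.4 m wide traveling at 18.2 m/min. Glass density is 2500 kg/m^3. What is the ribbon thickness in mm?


Ribbon cross-section from mass balance:
  Volume rate = throughput / density = 20420 / 2500 = 8.168 m^3/h
  thickness = volume rate / (speed * 60 * width), i.e.
  thickness = throughput / (60 * speed * width * density) * 1000
  thickness = 20420 / (60 * 18.2 * 3.4 * 2500) * 1000 = 2.2 mm

2.2 mm


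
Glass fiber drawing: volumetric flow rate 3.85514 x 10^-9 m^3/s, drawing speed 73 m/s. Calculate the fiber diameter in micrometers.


Cross-sectional area from continuity:
  A = Q / v = 3.85514 x 10^-9 / 73 = 5.281014 x 10^-11 m^2
Diameter from circular cross-section:
  d = sqrt(4A / pi) * 10^6 (m -> um)
  d = sqrt(4 * 5.281014 x 10^-11 / pi) * 10^6 = 8.2 um

8.2 um


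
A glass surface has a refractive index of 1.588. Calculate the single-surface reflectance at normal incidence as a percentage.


Fresnel reflectance at normal incidence:
  R = ((n - 1)/(n + 1))^2
  (n - 1)/(n + 1) = (1.588 - 1)/(1.588 + 1) = 0.227202
  R = 0.227202^2 = 0.0516207
  R(%) = 0.0516207 * 100 = 5.162%

5.162%


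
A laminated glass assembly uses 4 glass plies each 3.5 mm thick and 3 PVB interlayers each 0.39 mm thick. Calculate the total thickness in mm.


Total thickness = glass contribution + PVB contribution
  Glass: 4 * 3.5 = 14.0 mm
  PVB: 3 * 0.39 = 1.17 mm
  Total = 14.0 + 1.17 = 15.17 mm

15.17 mm


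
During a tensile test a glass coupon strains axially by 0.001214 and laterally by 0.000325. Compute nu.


Poisson's ratio: nu = lateral strain / axial strain
  nu = 0.000325 / 0.001214 = 0.2677

0.2677


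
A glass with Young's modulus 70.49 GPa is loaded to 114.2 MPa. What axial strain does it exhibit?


Rearrange E = sigma / epsilon:
  epsilon = sigma / E
  E (MPa) = 70.49 * 1000 = 70490
  epsilon = 114.2 / 70490 = 0.00162

0.00162


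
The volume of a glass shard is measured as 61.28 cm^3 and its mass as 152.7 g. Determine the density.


Use the definition of density:
  rho = mass / volume
  rho = 152.7 / 61.28 = 2.492 g/cm^3

2.492 g/cm^3


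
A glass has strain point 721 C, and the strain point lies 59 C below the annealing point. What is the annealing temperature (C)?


T_anneal = T_strain + gap:
  T_anneal = 721 + 59 = 780 C

780 C


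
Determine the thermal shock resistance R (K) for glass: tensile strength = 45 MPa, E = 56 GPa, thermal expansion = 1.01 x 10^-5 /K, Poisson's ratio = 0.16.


Thermal shock resistance: R = sigma * (1 - nu) / (E * alpha)
  Numerator = 45 * (1 - 0.16) = 37.8
  Denominator = 56 * 1000 * (1.01 x 10^-5) = 0.5656
  R = 37.8 / 0.5656 = 66.8 K

66.8 K


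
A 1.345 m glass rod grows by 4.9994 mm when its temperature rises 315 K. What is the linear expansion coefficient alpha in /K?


Rearrange dL = alpha * L0 * dT for alpha:
  alpha = dL / (L0 * dT)
  alpha = (4.9994 / 1000) / (1.345 * 315) = 0.0000118 /K = 1.18 x 10^-5 /K

1.18 x 10^-5 /K


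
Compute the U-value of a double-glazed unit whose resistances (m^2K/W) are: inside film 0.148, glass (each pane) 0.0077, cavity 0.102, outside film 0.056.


Total thermal resistance (series):
  R_total = R_in + R_glass + R_air + R_glass + R_out
  R_total = 0.148 + 0.0077 + 0.102 + 0.0077 + 0.056 = 0.3214 m^2K/W
U-value = 1 / R_total = 1 / 0.3214 = 3.111 W/m^2K

3.111 W/m^2K


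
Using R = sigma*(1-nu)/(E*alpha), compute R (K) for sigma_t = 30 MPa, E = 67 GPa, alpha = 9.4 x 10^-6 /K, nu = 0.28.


Thermal shock resistance: R = sigma * (1 - nu) / (E * alpha)
  Numerator = 30 * (1 - 0.28) = 21.6
  Denominator = 67 * 1000 * (9.4 x 10^-6) = 0.6298
  R = 21.6 / 0.6298 = 34.3 K

34.3 K


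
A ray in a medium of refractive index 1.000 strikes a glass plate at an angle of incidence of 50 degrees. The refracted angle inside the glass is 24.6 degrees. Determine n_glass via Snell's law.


Apply Snell's law: n1 * sin(theta1) = n2 * sin(theta2)
  n2 = n1 * sin(theta1) / sin(theta2)
  sin(50) = 0.766044
  sin(24.6) = 0.416281
  n2 = 1.000 * 0.766044 / 0.416281 = 1.8402

1.8402


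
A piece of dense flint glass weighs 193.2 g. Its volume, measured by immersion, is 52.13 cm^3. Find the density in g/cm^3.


Use the definition of density:
  rho = mass / volume
  rho = 193.2 / 52.13 = 3.706 g/cm^3

3.706 g/cm^3


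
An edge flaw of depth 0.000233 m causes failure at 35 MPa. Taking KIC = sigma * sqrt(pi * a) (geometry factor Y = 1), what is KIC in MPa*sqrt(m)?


Fracture toughness: KIC = sigma * sqrt(pi * a)
  pi * a = pi * 0.000233 = 0.000731991
  sqrt(pi * a) = 0.027055
  KIC = 35 * 0.027055 = 0.947 MPa*sqrt(m)

0.947 MPa*sqrt(m)


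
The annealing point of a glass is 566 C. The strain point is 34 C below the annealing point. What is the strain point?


Strain point = annealing point - difference:
  T_strain = 566 - 34 = 532 C

532 C


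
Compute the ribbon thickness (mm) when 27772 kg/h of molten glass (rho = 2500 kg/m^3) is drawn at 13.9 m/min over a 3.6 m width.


Ribbon cross-section from mass balance:
  Volume rate = throughput / density = 27772 / 2500 = 11.1088 m^3/h
  thickness = volume rate / (speed * 60 * width), i.e.
  thickness = throughput / (60 * speed * width * density) * 1000
  thickness = 27772 / (60 * 13.9 * 3.6 * 2500) * 1000 = 3.7 mm

3.7 mm


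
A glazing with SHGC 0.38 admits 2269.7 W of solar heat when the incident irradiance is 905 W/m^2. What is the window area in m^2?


Rearrange Q = Area * SHGC * Irradiance:
  Area = Q / (SHGC * Irradiance)
  Area = 2269.7 / (0.38 * 905) = 6.6 m^2

6.6 m^2


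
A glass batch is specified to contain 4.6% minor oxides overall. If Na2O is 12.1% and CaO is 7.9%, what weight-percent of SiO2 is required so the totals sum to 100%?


Known pieces sum to 100%:
  SiO2 = 100 - (others + Na2O + CaO)
  SiO2 = 100 - (4.6 + 12.1 + 7.9) = 75.4%

75.4%


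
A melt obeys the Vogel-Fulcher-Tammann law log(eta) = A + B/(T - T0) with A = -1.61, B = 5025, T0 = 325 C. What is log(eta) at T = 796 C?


VFT equation: log(eta) = A + B / (T - T0)
  T - T0 = 796 - 325 = 471
  B / (T - T0) = 5025 / 471 = 10.669
  log(eta) = -1.61 + 10.669 = 9.059

9.059


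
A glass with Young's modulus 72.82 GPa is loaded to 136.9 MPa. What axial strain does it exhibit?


Rearrange E = sigma / epsilon:
  epsilon = sigma / E
  E (MPa) = 72.82 * 1000 = 72820
  epsilon = 136.9 / 72820 = 0.00188

0.00188


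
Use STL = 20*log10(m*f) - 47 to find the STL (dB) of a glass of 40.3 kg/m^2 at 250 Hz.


Mass law: STL = 20 * log10(m * f) - 47
  m * f = 40.3 * 250 = 10075
  log10(10075) = 4.00325
  STL = 20 * 4.00325 - 47 = 80.065 - 47 = 33.1 dB

33.1 dB


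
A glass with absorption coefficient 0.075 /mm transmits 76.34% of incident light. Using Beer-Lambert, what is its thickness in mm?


Rearrange T = exp(-alpha * thickness):
  thickness = -ln(T) / alpha
  T = 76.34/100 = 0.7634
  ln(T) = -0.26997
  -ln(T) = 0.26997
  thickness = 0.26997 / 0.075 = 3.6 mm

3.6 mm


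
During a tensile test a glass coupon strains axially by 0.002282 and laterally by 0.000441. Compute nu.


Poisson's ratio: nu = lateral strain / axial strain
  nu = 0.000441 / 0.002282 = 0.1933

0.1933


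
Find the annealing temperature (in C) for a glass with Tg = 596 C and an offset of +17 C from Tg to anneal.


The annealing temperature is Tg plus the offset:
  T_anneal = 596 + 17 = 613 C

613 C


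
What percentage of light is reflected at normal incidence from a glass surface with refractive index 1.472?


Fresnel reflectance at normal incidence:
  R = ((n - 1)/(n + 1))^2
  (n - 1)/(n + 1) = (1.472 - 1)/(1.472 + 1) = 0.190939
  R = 0.190939^2 = 0.0364577
  R(%) = 0.0364577 * 100 = 3.646%

3.646%


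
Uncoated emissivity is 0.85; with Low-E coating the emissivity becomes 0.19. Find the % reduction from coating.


Percentage reduction = (1 - coated/uncoated) * 100
  Ratio = 0.19 / 0.85 = 0.2235
  Reduction = (1 - 0.2235) * 100 = 77.6%

77.6%


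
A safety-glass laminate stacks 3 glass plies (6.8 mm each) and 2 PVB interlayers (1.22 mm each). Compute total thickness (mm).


Total thickness = glass contribution + PVB contribution
  Glass: 3 * 6.8 = 20.4 mm
  PVB: 2 * 1.22 = 2.44 mm
  Total = 20.4 + 2.44 = 22.84 mm

22.84 mm


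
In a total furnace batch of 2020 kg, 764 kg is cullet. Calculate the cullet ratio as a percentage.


Cullet ratio = (cullet mass / total batch mass) * 100
  Ratio = 764 / 2020 * 100 = 37.82%

37.82%


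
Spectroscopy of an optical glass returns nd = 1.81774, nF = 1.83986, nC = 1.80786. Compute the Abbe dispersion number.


Abbe number formula: Vd = (nd - 1) / (nF - nC)
  nd - 1 = 1.81774 - 1 = 0.81774
  nF - nC = 1.83986 - 1.80786 = 0.032
  Vd = 0.81774 / 0.032 = 25.55

25.55


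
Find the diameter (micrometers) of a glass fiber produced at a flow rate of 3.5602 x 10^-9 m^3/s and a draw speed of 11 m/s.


Cross-sectional area from continuity:
  A = Q / v = 3.5602 x 10^-9 / 11 = 3.236545 x 10^-10 m^2
Diameter from circular cross-section:
  d = sqrt(4A / pi) * 10^6 (m -> um)
  d = sqrt(4 * 3.236545 x 10^-10 / pi) * 10^6 = 20.3 um

20.3 um


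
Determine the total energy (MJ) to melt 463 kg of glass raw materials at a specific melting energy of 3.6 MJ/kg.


Total energy = mass * specific energy
  E = 463 * 3.6 = 1666.8 MJ

1666.8 MJ


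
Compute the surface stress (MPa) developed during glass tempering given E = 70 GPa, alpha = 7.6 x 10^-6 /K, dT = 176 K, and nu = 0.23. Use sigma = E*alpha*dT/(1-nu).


Tempering stress: sigma = E * alpha * dT / (1 - nu)
  E (MPa) = 70 * 1000 = 70000
  Numerator = 70000 * (7.6 x 10^-6) * 176 = 93.632
  Denominator = 1 - 0.23 = 0.77
  sigma = 93.632 / 0.77 = 121.6 MPa

121.6 MPa


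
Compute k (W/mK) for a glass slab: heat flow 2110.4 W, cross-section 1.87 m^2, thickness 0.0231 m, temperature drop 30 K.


Fourier's law rearranged: k = Q * t / (A * dT)
  Numerator = 2110.4 * 0.0231 = 48.75024
  Denominator = 1.87 * 30 = 56.1
  k = 48.75024 / 56.1 = 0.869 W/mK

0.869 W/mK


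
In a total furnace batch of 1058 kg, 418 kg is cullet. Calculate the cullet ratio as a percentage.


Cullet ratio = (cullet mass / total batch mass) * 100
  Ratio = 418 / 1058 * 100 = 39.51%

39.51%


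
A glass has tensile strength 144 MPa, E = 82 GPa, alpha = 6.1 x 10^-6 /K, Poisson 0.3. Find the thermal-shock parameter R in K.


Thermal shock resistance: R = sigma * (1 - nu) / (E * alpha)
  Numerator = 144 * (1 - 0.3) = 100.8
  Denominator = 82 * 1000 * (6.1 x 10^-6) = 0.5002
  R = 100.8 / 0.5002 = 201.5 K

201.5 K


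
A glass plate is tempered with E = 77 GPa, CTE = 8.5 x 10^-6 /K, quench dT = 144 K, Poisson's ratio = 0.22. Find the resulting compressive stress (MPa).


Tempering stress: sigma = E * alpha * dT / (1 - nu)
  E (MPa) = 77 * 1000 = 77000
  Numerator = 77000 * (8.5 x 10^-6) * 144 = 94.248
  Denominator = 1 - 0.22 = 0.78
  sigma = 94.248 / 0.78 = 120.8 MPa

120.8 MPa


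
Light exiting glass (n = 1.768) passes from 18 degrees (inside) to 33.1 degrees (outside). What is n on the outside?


Apply Snell's law: n1 * sin(theta1) = n2 * sin(theta2)
  n2 = n1 * sin(theta1) / sin(theta2)
  sin(18) = 0.309017
  sin(33.1) = 0.546102
  n2 = 1.768 * 0.309017 / 0.546102 = 1.0004

1.0004


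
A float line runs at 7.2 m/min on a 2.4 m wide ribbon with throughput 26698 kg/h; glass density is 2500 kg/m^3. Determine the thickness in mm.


Ribbon cross-section from mass balance:
  Volume rate = throughput / density = 26698 / 2500 = 10.6792 m^3/h
  thickness = volume rate / (speed * 60 * width), i.e.
  thickness = throughput / (60 * speed * width * density) * 1000
  thickness = 26698 / (60 * 7.2 * 2.4 * 2500) * 1000 = 10.3 mm

10.3 mm


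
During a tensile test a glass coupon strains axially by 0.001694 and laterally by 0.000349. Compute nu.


Poisson's ratio: nu = lateral strain / axial strain
  nu = 0.000349 / 0.001694 = 0.206

0.206


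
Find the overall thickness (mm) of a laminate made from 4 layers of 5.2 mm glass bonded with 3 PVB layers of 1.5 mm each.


Total thickness = glass contribution + PVB contribution
  Glass: 4 * 5.2 = 20.8 mm
  PVB: 3 * 1.5 = 4.5 mm
  Total = 20.8 + 4.5 = 25.3 mm

25.3 mm


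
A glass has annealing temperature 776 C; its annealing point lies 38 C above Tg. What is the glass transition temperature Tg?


Rearrange T_anneal = Tg + offset for Tg:
  Tg = T_anneal - offset = 776 - 38 = 738 C

738 C


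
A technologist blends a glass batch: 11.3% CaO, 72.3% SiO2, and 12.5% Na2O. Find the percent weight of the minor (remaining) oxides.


Sum the three major oxides:
  SiO2 + Na2O + CaO = 72.3 + 12.5 + 11.3 = 96.1%
Subtract from 100%:
  Others = 100 - 96.1 = 3.9%

3.9%


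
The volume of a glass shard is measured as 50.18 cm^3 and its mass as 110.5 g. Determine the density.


Use the definition of density:
  rho = mass / volume
  rho = 110.5 / 50.18 = 2.202 g/cm^3

2.202 g/cm^3


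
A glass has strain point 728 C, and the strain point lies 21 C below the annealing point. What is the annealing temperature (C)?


T_anneal = T_strain + gap:
  T_anneal = 728 + 21 = 749 C

749 C


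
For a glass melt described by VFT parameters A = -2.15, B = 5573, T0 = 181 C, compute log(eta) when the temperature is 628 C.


VFT equation: log(eta) = A + B / (T - T0)
  T - T0 = 628 - 181 = 447
  B / (T - T0) = 5573 / 447 = 12.468
  log(eta) = -2.15 + 12.468 = 10.318

10.318


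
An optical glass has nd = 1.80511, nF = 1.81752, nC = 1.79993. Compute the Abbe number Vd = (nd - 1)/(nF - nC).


Abbe number formula: Vd = (nd - 1) / (nF - nC)
  nd - 1 = 1.80511 - 1 = 0.80511
  nF - nC = 1.81752 - 1.79993 = 0.01759
  Vd = 0.80511 / 0.01759 = 45.77

45.77


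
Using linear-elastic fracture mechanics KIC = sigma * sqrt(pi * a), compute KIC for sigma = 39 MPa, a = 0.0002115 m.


Fracture toughness: KIC = sigma * sqrt(pi * a)
  pi * a = pi * 0.0002115 = 0.000664447
  sqrt(pi * a) = 0.025777
  KIC = 39 * 0.025777 = 1.005 MPa*sqrt(m)

1.005 MPa*sqrt(m)


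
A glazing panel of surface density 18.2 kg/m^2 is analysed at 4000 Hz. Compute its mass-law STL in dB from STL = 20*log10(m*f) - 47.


Mass law: STL = 20 * log10(m * f) - 47
  m * f = 18.2 * 4000 = 72800
  log10(72800) = 4.86213
  STL = 20 * 4.86213 - 47 = 97.2426 - 47 = 50.2 dB

50.2 dB


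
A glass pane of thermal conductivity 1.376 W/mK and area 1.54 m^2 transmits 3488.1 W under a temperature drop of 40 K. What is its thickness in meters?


Fourier's law: t = k * A * dT / Q
  t = 1.376 * 1.54 * 40 / 3488.1
  t = 84.7616 / 3488.1 = 0.0243 m

0.0243 m


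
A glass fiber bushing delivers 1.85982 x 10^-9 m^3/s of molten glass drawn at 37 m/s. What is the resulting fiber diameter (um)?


Cross-sectional area from continuity:
  A = Q / v = 1.85982 x 10^-9 / 37 = 5.026541 x 10^-11 m^2
Diameter from circular cross-section:
  d = sqrt(4A / pi) * 10^6 (m -> um)
  d = sqrt(4 * 5.026541 x 10^-11 / pi) * 10^6 = 8.0 um

8.0 um


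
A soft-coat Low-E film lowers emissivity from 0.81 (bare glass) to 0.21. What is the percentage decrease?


Percentage reduction = (1 - coated/uncoated) * 100
  Ratio = 0.21 / 0.81 = 0.2593
  Reduction = (1 - 0.2593) * 100 = 74.1%

74.1%


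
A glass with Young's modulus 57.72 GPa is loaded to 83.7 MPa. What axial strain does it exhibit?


Rearrange E = sigma / epsilon:
  epsilon = sigma / E
  E (MPa) = 57.72 * 1000 = 57720
  epsilon = 83.7 / 57720 = 0.00145

0.00145


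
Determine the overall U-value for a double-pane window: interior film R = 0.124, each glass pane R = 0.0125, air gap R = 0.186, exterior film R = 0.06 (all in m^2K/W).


Total thermal resistance (series):
  R_total = R_in + R_glass + R_air + R_glass + R_out
  R_total = 0.124 + 0.0125 + 0.186 + 0.0125 + 0.06 = 0.395 m^2K/W
U-value = 1 / R_total = 1 / 0.395 = 2.532 W/m^2K

2.532 W/m^2K


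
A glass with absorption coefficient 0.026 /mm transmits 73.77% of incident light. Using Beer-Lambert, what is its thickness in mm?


Rearrange T = exp(-alpha * thickness):
  thickness = -ln(T) / alpha
  T = 73.77/100 = 0.7377
  ln(T) = -0.30422
  -ln(T) = 0.30422
  thickness = 0.30422 / 0.026 = 11.7 mm

11.7 mm


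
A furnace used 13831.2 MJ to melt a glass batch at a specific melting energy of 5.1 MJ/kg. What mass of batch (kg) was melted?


Rearrange E = m * s for m:
  m = E / s
  m = 13831.2 / 5.1 = 2712.0 kg

2712.0 kg


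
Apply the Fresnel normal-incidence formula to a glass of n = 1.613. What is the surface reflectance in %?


Fresnel reflectance at normal incidence:
  R = ((n - 1)/(n + 1))^2
  (n - 1)/(n + 1) = (1.613 - 1)/(1.613 + 1) = 0.234596
  R = 0.234596^2 = 0.0550353
  R(%) = 0.0550353 * 100 = 5.504%

5.504%


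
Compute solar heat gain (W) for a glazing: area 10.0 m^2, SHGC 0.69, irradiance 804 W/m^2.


Solar heat gain: Q = Area * SHGC * Irradiance
  Q = 10.0 * 0.69 * 804 = 5547.6 W

5547.6 W


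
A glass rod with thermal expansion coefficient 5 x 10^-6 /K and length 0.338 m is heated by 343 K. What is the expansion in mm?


Thermal expansion formula: dL = alpha * L0 * dT
  dL = (5 x 10^-6) * 0.338 * 343 = 0.00057967 m
Convert to mm: 0.00057967 * 1000 = 0.5797 mm

0.5797 mm


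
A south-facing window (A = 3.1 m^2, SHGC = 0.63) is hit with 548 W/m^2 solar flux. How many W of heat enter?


Solar heat gain: Q = Area * SHGC * Irradiance
  Q = 3.1 * 0.63 * 548 = 1070.2 W

1070.2 W


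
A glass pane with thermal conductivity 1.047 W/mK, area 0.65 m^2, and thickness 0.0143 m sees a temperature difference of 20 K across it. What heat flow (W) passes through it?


Fourier's law: Q = k * A * dT / t
  Q = 1.047 * 0.65 * 20 / 0.0143
  Q = 13.611 / 0.0143 = 951.8 W

951.8 W


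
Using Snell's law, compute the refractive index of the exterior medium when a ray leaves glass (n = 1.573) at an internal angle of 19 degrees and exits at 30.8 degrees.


Apply Snell's law: n1 * sin(theta1) = n2 * sin(theta2)
  n2 = n1 * sin(theta1) / sin(theta2)
  sin(19) = 0.325568
  sin(30.8) = 0.512043
  n2 = 1.573 * 0.325568 / 0.512043 = 1.0001

1.0001


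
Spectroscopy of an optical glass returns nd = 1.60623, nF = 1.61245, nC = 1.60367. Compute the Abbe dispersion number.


Abbe number formula: Vd = (nd - 1) / (nF - nC)
  nd - 1 = 1.60623 - 1 = 0.60623
  nF - nC = 1.61245 - 1.60367 = 0.00878
  Vd = 0.60623 / 0.00878 = 69.05

69.05


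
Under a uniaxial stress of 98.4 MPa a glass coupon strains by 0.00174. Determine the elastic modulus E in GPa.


Young's modulus: E = stress / strain
  E = 98.4 MPa / 0.00174 = 56551.72 MPa
Convert to GPa: 56551.72 / 1000 = 56.55 GPa

56.55 GPa


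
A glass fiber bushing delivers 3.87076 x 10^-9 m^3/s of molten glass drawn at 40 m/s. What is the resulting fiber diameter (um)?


Cross-sectional area from continuity:
  A = Q / v = 3.87076 x 10^-9 / 40 = 9.6769 x 10^-11 m^2
Diameter from circular cross-section:
  d = sqrt(4A / pi) * 10^6 (m -> um)
  d = sqrt(4 * 9.6769 x 10^-11 / pi) * 10^6 = 11.1 um

11.1 um


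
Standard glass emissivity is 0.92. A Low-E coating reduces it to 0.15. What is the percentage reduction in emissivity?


Percentage reduction = (1 - coated/uncoated) * 100
  Ratio = 0.15 / 0.92 = 0.163
  Reduction = (1 - 0.163) * 100 = 83.7%

83.7%


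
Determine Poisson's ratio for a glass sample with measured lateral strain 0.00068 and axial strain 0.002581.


Poisson's ratio: nu = lateral strain / axial strain
  nu = 0.00068 / 0.002581 = 0.2635

0.2635


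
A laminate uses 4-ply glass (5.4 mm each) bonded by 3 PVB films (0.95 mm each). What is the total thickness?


Total thickness = glass contribution + PVB contribution
  Glass: 4 * 5.4 = 21.6 mm
  PVB: 3 * 0.95 = 2.85 mm
  Total = 21.6 + 2.85 = 24.45 mm

24.45 mm


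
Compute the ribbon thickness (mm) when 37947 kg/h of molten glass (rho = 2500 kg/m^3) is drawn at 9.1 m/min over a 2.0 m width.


Ribbon cross-section from mass balance:
  Volume rate = throughput / density = 37947 / 2500 = 15.1788 m^3/h
  thickness = volume rate / (speed * 60 * width), i.e.
  thickness = throughput / (60 * speed * width * density) * 1000
  thickness = 37947 / (60 * 9.1 * 2.0 * 2500) * 1000 = 13.9 mm

13.9 mm


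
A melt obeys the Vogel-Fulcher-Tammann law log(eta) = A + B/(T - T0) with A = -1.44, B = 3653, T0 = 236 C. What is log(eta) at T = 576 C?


VFT equation: log(eta) = A + B / (T - T0)
  T - T0 = 576 - 236 = 340
  B / (T - T0) = 3653 / 340 = 10.744
  log(eta) = -1.44 + 10.744 = 9.304

9.304


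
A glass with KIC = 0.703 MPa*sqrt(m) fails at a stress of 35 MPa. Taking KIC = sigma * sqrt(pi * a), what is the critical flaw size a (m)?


Rearrange KIC = sigma * sqrt(pi * a):
  sqrt(pi * a) = KIC / sigma
  sqrt(pi * a) = 0.703 / 35 = 0.020086
  a = (KIC / sigma)^2 / pi
  a = 0.020086^2 / pi = 0.0001284 m

0.0001284 m


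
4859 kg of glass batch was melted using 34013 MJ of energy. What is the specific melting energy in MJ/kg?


Rearrange E = m * s for s:
  s = E / m
  s = 34013 / 4859 = 7.0 MJ/kg

7.0 MJ/kg


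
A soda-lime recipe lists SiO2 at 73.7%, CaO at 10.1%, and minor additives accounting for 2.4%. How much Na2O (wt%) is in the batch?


Pieces sum to 100%:
  Na2O = 100 - (SiO2 + CaO + others)
  Na2O = 100 - (73.7 + 10.1 + 2.4) = 13.8%

13.8%


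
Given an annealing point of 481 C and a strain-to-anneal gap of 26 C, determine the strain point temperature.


Strain point = annealing point - difference:
  T_strain = 481 - 26 = 455 C

455 C


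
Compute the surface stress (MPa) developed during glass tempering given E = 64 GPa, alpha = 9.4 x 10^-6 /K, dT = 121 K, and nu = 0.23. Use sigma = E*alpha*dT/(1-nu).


Tempering stress: sigma = E * alpha * dT / (1 - nu)
  E (MPa) = 64 * 1000 = 64000
  Numerator = 64000 * (9.4 x 10^-6) * 121 = 72.7936
  Denominator = 1 - 0.23 = 0.77
  sigma = 72.7936 / 0.77 = 94.5 MPa

94.5 MPa


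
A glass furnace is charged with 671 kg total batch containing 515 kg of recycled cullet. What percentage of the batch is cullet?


Cullet ratio = (cullet mass / total batch mass) * 100
  Ratio = 515 / 671 * 100 = 76.75%

76.75%


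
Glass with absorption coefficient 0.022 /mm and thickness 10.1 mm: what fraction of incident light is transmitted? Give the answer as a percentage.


Beer-Lambert law: T = exp(-alpha * thickness)
  exponent = -0.022 * 10.1 = -0.2222
  T = exp(-0.2222) = 0.8008
  Percentage = 0.8008 * 100 = 80.08%

80.08%


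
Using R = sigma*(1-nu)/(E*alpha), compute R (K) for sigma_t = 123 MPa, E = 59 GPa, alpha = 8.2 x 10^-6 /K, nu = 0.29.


Thermal shock resistance: R = sigma * (1 - nu) / (E * alpha)
  Numerator = 123 * (1 - 0.29) = 87.33
  Denominator = 59 * 1000 * (8.2 x 10^-6) = 0.4838
  R = 87.33 / 0.4838 = 180.5 K

180.5 K


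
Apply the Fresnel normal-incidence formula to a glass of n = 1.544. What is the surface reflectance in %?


Fresnel reflectance at normal incidence:
  R = ((n - 1)/(n + 1))^2
  (n - 1)/(n + 1) = (1.544 - 1)/(1.544 + 1) = 0.213836
  R = 0.213836^2 = 0.0457258
  R(%) = 0.0457258 * 100 = 4.573%

4.573%


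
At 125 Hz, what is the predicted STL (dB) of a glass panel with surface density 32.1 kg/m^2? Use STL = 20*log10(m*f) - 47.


Mass law: STL = 20 * log10(m * f) - 47
  m * f = 32.1 * 125 = 4012.5
  log10(4012.5) = 3.60342
  STL = 20 * 3.60342 - 47 = 72.0684 - 47 = 25.1 dB

25.1 dB


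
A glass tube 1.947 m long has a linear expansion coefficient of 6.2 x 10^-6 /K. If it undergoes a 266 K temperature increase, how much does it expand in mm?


Thermal expansion formula: dL = alpha * L0 * dT
  dL = (6.2 x 10^-6) * 1.947 * 266 = 0.00321099 m
Convert to mm: 0.00321099 * 1000 = 3.211 mm

3.211 mm


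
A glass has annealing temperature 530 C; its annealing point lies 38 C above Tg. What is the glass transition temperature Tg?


Rearrange T_anneal = Tg + offset for Tg:
  Tg = T_anneal - offset = 530 - 38 = 492 C

492 C


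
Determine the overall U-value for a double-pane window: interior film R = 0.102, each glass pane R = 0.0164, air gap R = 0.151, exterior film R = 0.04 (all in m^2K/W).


Total thermal resistance (series):
  R_total = R_in + R_glass + R_air + R_glass + R_out
  R_total = 0.102 + 0.0164 + 0.151 + 0.0164 + 0.04 = 0.3258 m^2K/W
U-value = 1 / R_total = 1 / 0.3258 = 3.069 W/m^2K

3.069 W/m^2K


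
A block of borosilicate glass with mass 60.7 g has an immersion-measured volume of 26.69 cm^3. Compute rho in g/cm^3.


Use the definition of density:
  rho = mass / volume
  rho = 60.7 / 26.69 = 2.274 g/cm^3

2.274 g/cm^3


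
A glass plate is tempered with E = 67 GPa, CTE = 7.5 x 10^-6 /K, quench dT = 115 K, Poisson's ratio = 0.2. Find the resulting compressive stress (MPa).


Tempering stress: sigma = E * alpha * dT / (1 - nu)
  E (MPa) = 67 * 1000 = 67000
  Numerator = 67000 * (7.5 x 10^-6) * 115 = 57.7875
  Denominator = 1 - 0.2 = 0.8
  sigma = 57.7875 / 0.8 = 72.2 MPa

72.2 MPa


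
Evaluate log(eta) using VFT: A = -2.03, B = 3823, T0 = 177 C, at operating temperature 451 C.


VFT equation: log(eta) = A + B / (T - T0)
  T - T0 = 451 - 177 = 274
  B / (T - T0) = 3823 / 274 = 13.953
  log(eta) = -2.03 + 13.953 = 11.923

11.923


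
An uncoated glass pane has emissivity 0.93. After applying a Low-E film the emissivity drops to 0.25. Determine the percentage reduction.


Percentage reduction = (1 - coated/uncoated) * 100
  Ratio = 0.25 / 0.93 = 0.2688
  Reduction = (1 - 0.2688) * 100 = 73.1%

73.1%


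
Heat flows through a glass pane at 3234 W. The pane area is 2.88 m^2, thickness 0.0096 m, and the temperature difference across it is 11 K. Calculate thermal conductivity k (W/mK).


Fourier's law rearranged: k = Q * t / (A * dT)
  Numerator = 3234 * 0.0096 = 31.0464
  Denominator = 2.88 * 11 = 31.68
  k = 31.0464 / 31.68 = 0.98 W/mK

0.98 W/mK


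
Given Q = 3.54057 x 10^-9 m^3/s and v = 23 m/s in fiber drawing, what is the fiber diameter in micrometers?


Cross-sectional area from continuity:
  A = Q / v = 3.54057 x 10^-9 / 23 = 1.539378 x 10^-10 m^2
Diameter from circular cross-section:
  d = sqrt(4A / pi) * 10^6 (m -> um)
  d = sqrt(4 * 1.539378 x 10^-10 / pi) * 10^6 = 14.0 um

14.0 um


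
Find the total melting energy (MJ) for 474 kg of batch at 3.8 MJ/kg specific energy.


Total energy = mass * specific energy
  E = 474 * 3.8 = 1801.2 MJ

1801.2 MJ


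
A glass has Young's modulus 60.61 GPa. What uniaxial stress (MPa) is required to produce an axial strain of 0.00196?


Rearrange E = sigma / epsilon:
  sigma = E * epsilon
  E (MPa) = 60.61 * 1000 = 60610
  sigma = 60610 * 0.00196 = 118.8 MPa

118.8 MPa


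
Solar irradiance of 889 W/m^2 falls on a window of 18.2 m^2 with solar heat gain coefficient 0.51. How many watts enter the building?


Solar heat gain: Q = Area * SHGC * Irradiance
  Q = 18.2 * 0.51 * 889 = 8251.7 W

8251.7 W


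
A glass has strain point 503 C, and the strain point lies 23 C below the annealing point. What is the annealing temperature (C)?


T_anneal = T_strain + gap:
  T_anneal = 503 + 23 = 526 C

526 C


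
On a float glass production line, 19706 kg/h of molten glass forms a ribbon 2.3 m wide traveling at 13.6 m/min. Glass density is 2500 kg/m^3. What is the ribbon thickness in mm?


Ribbon cross-section from mass balance:
  Volume rate = throughput / density = 19706 / 2500 = 7.8824 m^3/h
  thickness = volume rate / (speed * 60 * width), i.e.
  thickness = throughput / (60 * speed * width * density) * 1000
  thickness = 19706 / (60 * 13.6 * 2.3 * 2500) * 1000 = 4.2 mm

4.2 mm


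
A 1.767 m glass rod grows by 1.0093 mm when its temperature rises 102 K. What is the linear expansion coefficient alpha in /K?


Rearrange dL = alpha * L0 * dT for alpha:
  alpha = dL / (L0 * dT)
  alpha = (1.0093 / 1000) / (1.767 * 102) = 0.0000056 /K = 5.6 x 10^-6 /K

5.6 x 10^-6 /K


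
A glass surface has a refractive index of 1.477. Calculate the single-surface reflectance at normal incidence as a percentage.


Fresnel reflectance at normal incidence:
  R = ((n - 1)/(n + 1))^2
  (n - 1)/(n + 1) = (1.477 - 1)/(1.477 + 1) = 0.192572
  R = 0.192572^2 = 0.037084
  R(%) = 0.037084 * 100 = 3.708%

3.708%


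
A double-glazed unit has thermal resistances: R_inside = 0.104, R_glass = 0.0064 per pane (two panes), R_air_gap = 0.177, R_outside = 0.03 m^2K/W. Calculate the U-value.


Total thermal resistance (series):
  R_total = R_in + R_glass + R_air + R_glass + R_out
  R_total = 0.104 + 0.0064 + 0.177 + 0.0064 + 0.03 = 0.3238 m^2K/W
U-value = 1 / R_total = 1 / 0.3238 = 3.088 W/m^2K

3.088 W/m^2K


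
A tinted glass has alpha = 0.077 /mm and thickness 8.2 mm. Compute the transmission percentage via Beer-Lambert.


Beer-Lambert law: T = exp(-alpha * thickness)
  exponent = -0.077 * 8.2 = -0.6314
  T = exp(-0.6314) = 0.5318
  Percentage = 0.5318 * 100 = 53.18%

53.18%


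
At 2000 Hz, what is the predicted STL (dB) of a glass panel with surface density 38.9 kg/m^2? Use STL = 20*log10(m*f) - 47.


Mass law: STL = 20 * log10(m * f) - 47
  m * f = 38.9 * 2000 = 77800
  log10(77800) = 4.89098
  STL = 20 * 4.89098 - 47 = 97.8196 - 47 = 50.8 dB

50.8 dB


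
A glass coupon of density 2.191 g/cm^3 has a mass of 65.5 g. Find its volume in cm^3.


Rearrange rho = m / V:
  V = m / rho
  V = 65.5 / 2.191 = 29.895 cm^3

29.895 cm^3


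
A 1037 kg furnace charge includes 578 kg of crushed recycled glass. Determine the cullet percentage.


Cullet ratio = (cullet mass / total batch mass) * 100
  Ratio = 578 / 1037 * 100 = 55.74%

55.74%


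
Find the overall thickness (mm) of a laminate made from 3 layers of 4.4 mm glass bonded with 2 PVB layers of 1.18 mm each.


Total thickness = glass contribution + PVB contribution
  Glass: 3 * 4.4 = 13.2 mm
  PVB: 2 * 1.18 = 2.36 mm
  Total = 13.2 + 2.36 = 15.56 mm

15.56 mm


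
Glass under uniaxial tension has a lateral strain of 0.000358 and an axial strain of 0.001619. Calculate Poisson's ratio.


Poisson's ratio: nu = lateral strain / axial strain
  nu = 0.000358 / 0.001619 = 0.2211

0.2211


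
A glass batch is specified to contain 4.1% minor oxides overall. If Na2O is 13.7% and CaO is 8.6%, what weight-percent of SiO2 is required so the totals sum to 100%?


Known pieces sum to 100%:
  SiO2 = 100 - (others + Na2O + CaO)
  SiO2 = 100 - (4.1 + 13.7 + 8.6) = 73.6%

73.6%


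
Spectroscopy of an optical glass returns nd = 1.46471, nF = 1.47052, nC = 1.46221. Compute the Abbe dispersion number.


Abbe number formula: Vd = (nd - 1) / (nF - nC)
  nd - 1 = 1.46471 - 1 = 0.46471
  nF - nC = 1.47052 - 1.46221 = 0.00831
  Vd = 0.46471 / 0.00831 = 55.92

55.92


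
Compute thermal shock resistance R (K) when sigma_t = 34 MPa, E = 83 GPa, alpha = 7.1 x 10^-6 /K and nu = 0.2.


Thermal shock resistance: R = sigma * (1 - nu) / (E * alpha)
  Numerator = 34 * (1 - 0.2) = 27.2
  Denominator = 83 * 1000 * (7.1 x 10^-6) = 0.5893
  R = 27.2 / 0.5893 = 46.2 K

46.2 K


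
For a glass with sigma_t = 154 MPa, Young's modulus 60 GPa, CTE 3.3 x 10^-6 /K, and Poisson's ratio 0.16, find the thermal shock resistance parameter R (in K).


Thermal shock resistance: R = sigma * (1 - nu) / (E * alpha)
  Numerator = 154 * (1 - 0.16) = 129.36
  Denominator = 60 * 1000 * (3.3 x 10^-6) = 0.198
  R = 129.36 / 0.198 = 653.3 K

653.3 K


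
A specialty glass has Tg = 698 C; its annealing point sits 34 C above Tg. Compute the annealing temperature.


The annealing temperature is Tg plus the offset:
  T_anneal = 698 + 34 = 732 C

732 C


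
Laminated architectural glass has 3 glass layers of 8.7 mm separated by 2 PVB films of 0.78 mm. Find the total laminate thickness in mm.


Total thickness = glass contribution + PVB contribution
  Glass: 3 * 8.7 = 26.1 mm
  PVB: 2 * 0.78 = 1.56 mm
  Total = 26.1 + 1.56 = 27.66 mm

27.66 mm


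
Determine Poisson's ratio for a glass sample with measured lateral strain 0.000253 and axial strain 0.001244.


Poisson's ratio: nu = lateral strain / axial strain
  nu = 0.000253 / 0.001244 = 0.2034

0.2034


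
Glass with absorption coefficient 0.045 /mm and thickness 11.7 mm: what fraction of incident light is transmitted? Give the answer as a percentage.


Beer-Lambert law: T = exp(-alpha * thickness)
  exponent = -0.045 * 11.7 = -0.5265
  T = exp(-0.5265) = 0.5907
  Percentage = 0.5907 * 100 = 59.07%

59.07%


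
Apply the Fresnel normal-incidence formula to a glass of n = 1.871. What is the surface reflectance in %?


Fresnel reflectance at normal incidence:
  R = ((n - 1)/(n + 1))^2
  (n - 1)/(n + 1) = (1.871 - 1)/(1.871 + 1) = 0.303379
  R = 0.303379^2 = 0.0920388
  R(%) = 0.0920388 * 100 = 9.204%

9.204%


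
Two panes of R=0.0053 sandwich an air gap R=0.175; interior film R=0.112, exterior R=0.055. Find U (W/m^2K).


Total thermal resistance (series):
  R_total = R_in + R_glass + R_air + R_glass + R_out
  R_total = 0.112 + 0.0053 + 0.175 + 0.0053 + 0.055 = 0.3526 m^2K/W
U-value = 1 / R_total = 1 / 0.3526 = 2.836 W/m^2K

2.836 W/m^2K
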